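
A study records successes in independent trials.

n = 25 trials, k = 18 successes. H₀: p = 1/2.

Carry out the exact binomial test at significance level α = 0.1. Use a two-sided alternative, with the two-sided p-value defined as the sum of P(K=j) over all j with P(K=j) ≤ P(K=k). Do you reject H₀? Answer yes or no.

Exact binomial: n=25, k=18, p₀=1/2=0.5000
P(X=j) = C(n,j)·p₀^j·(1−p₀)^(n−j); p = Σ P(X=j) over j with P(X=j) ≤ P(X=18)
p-value (two-sided) = 0.04329
At α=0.1: p < α → reject H₀

reject H₀: yes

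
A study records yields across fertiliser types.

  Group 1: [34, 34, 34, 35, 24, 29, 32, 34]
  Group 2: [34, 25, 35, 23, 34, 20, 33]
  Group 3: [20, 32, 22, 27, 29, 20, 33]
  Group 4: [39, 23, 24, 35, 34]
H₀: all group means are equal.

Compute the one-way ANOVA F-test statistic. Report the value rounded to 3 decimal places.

test statistic = 1.506

Group means [32.00, 29.14, 26.14, 31.00], grand mean 29.556
SSB = Σnᵢ(x̄ᵢ−x̄)² = 140.952; SSW = ΣΣ(x−x̄ᵢ)² = 717.714
MSB = 140.952/3 = 46.9841; MSW = 717.714/23 = 31.2050
F = MSB/MSW = 1.5057
df = (3, 23)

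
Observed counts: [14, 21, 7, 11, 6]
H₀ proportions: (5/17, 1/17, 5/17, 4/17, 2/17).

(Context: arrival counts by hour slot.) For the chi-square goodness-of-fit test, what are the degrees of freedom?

degrees of freedom = 4

df = k − 1 = 5 − 1 = 4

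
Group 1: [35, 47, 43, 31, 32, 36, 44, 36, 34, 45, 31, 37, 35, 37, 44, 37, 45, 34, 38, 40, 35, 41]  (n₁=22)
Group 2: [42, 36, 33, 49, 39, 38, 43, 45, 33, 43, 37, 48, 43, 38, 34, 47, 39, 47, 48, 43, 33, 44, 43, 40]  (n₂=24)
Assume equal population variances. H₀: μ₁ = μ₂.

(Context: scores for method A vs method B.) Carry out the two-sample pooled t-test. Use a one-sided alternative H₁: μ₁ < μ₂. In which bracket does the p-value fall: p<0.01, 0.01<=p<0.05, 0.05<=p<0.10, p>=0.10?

x̄₁=38.045, s₁=4.845, n₁=22
x̄₂=41.042, s₂=5.060, n₂=24
s_p² = [21·4.845² + 23·5.060²]/44 = 24.5889
SE = √(s_p²·(1/22+1/24)) = 1.4636
t = (38.045−41.042)/1.4636 = -2.0471
df = 44
p-value (one-sided, H₁ less) = 0.02332
→ bracket: 0.01<=p<0.05

p-value bracket: 0.01<=p<0.05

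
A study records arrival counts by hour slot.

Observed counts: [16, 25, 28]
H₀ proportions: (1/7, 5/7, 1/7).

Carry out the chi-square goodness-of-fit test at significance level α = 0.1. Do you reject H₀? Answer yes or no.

reject H₀: yes

n = 69; E_i = n·p_i = [9.86, 49.29, 9.86]
χ² = (16−9.86)²/9.86 + (25−49.29)²/49.29 + (28−9.86)²/9.86 = 49.1884
df = 2
p-value (upper-tail) = 0.00000
At α=0.1: p < α → reject H₀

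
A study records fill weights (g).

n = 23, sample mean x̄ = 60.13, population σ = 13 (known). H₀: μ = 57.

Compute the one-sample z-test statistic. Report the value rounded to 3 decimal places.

test statistic = 1.155

SE = σ/√n = 13/√23 = 2.7107
z = (x̄−μ₀)/SE = (60.13−57)/2.7107 = 1.1547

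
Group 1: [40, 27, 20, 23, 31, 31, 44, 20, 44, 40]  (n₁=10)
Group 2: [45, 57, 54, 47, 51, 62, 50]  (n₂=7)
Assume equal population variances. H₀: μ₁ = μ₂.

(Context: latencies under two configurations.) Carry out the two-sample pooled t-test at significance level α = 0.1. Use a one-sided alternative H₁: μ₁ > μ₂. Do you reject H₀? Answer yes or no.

reject H₀: no

x̄₁=32.000, s₁=9.499, n₁=10
x̄₂=52.286, s₂=5.880, n₂=7
s_p² = [9·9.499² + 6·5.880²]/15 = 67.9619
SE = √(s_p²·(1/10+1/7)) = 4.0626
t = (32.000−52.286)/4.0626 = -4.9932
df = 15
p-value (one-sided, H₁ greater) = 0.99992
At α=0.1: p ≥ α → fail to reject H₀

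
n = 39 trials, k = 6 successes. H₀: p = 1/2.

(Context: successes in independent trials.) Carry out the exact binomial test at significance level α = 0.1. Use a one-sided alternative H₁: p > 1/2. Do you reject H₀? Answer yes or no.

Exact binomial: n=39, k=6, p₀=1/2=0.5000
P(X≥6) from Σ C(n,i)·p₀^i·(1−p₀)^(n−i)
p-value (one-sided, H₁ greater) = 1.00000
At α=0.1: p ≥ α → fail to reject H₀

reject H₀: no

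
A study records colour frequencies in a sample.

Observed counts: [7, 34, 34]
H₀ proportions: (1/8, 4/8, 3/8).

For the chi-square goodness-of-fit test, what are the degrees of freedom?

degrees of freedom = 2

df = k − 1 = 3 − 1 = 2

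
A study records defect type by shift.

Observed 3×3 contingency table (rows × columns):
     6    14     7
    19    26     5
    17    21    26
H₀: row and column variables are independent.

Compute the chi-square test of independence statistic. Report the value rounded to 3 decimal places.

Row totals [27, 50, 64], col totals [42, 61, 38], n=141
χ² = (6−8.04)²/8.04 + (14−11.68)²/11.68 + (7−7.28)²/7.28 + (19−14.89)²/14.89 + (26−21.63)²/21.63 + (5−13.48)²/13.48 + (17−19.06)²/19.06 + (21−27.69)²/27.69 + (26−17.25)²/17.25 = 14.6142
df = 4

test statistic = 14.614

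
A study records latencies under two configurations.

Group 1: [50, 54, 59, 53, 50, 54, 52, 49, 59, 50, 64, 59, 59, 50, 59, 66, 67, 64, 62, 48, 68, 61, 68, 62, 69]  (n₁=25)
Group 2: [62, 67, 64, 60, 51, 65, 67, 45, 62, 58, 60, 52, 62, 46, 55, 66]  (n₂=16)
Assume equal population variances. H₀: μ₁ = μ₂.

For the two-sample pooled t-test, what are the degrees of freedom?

df = n₁ + n₂ − 2 = 25 + 16 − 2 = 39

degrees of freedom = 39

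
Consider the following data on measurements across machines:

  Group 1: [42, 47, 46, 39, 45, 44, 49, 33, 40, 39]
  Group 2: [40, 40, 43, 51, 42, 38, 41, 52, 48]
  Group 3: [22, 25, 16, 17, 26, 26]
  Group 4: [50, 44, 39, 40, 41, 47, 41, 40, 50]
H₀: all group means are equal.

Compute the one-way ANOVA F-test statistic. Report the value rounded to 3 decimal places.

test statistic = 33.402

Group means [42.40, 43.89, 22.00, 43.56], grand mean 39.500
SSB = Σnᵢ(x̄ᵢ−x̄)² = 2242.989; SSW = ΣΣ(x−x̄ᵢ)² = 671.511
MSB = 2242.989/3 = 747.6630; MSW = 671.511/30 = 22.3837
F = MSB/MSW = 33.4021
df = (3, 30)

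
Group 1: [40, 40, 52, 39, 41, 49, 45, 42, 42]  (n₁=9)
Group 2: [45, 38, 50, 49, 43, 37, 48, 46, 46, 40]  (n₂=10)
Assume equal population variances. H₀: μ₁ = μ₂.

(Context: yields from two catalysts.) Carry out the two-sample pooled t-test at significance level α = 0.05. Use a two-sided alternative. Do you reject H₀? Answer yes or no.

reject H₀: no

x̄₁=43.333, s₁=4.472, n₁=9
x̄₂=44.200, s₂=4.566, n₂=10
s_p² = [8·4.472² + 9·4.566²]/17 = 20.4471
SE = √(s_p²·(1/9+1/10)) = 2.0776
t = (43.333−44.200)/2.0776 = -0.4171
df = 17
p-value (two-sided) = 0.68180
At α=0.05: p ≥ α → fail to reject H₀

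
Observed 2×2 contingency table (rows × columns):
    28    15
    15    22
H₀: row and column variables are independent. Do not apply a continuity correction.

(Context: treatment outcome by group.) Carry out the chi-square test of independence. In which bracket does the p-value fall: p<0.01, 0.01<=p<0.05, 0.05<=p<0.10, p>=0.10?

p-value bracket: 0.01<=p<0.05

Row totals [43, 37], col totals [43, 37], n=80
χ² = (28−23.11)²/23.11 + (15−19.89)²/19.89 + (15−19.89)²/19.89 + (22−17.11)²/17.11 = 4.8317
df = 1
p-value (upper-tail) = 0.02794
→ bracket: 0.01<=p<0.05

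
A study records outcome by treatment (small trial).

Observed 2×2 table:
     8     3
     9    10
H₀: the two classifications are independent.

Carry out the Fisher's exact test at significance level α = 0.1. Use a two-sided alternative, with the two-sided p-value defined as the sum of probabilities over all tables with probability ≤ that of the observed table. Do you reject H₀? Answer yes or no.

Margins: r₁=11, r₂=19, c₁=17, c₂=13, n=30
p_obs = C(11,8)·C(19,9)/C(30,17); sum pmf over tables with pmf ≤ p_obs
p-value (two-sided) = 0.25949
At α=0.1: p ≥ α → fail to reject H₀

reject H₀: no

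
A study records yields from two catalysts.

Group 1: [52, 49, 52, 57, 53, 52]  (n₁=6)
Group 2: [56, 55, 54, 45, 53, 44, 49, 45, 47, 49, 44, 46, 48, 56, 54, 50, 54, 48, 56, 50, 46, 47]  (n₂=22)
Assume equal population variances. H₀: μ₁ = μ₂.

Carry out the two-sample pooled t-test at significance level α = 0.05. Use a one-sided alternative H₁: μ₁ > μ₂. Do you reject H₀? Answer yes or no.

reject H₀: no

x̄₁=52.500, s₁=2.588, n₁=6
x̄₂=49.818, s₂=4.205, n₂=22
s_p² = [5·2.588² + 21·4.205²]/26 = 15.5682
SE = √(s_p²·(1/6+1/22)) = 1.8172
t = (52.500−49.818)/1.8172 = 1.4758
df = 26
p-value (one-sided, H₁ greater) = 0.07601
At α=0.05: p ≥ α → fail to reject H₀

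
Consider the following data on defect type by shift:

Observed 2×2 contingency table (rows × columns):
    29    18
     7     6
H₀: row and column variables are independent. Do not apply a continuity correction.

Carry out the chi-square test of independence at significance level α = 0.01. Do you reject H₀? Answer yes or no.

reject H₀: no

Row totals [47, 13], col totals [36, 24], n=60
χ² = (29−28.20)²/28.20 + (18−18.80)²/18.80 + (7−7.80)²/7.80 + (6−5.20)²/5.20 = 0.2619
df = 1
p-value (upper-tail) = 0.60884
At α=0.01: p ≥ α → fail to reject H₀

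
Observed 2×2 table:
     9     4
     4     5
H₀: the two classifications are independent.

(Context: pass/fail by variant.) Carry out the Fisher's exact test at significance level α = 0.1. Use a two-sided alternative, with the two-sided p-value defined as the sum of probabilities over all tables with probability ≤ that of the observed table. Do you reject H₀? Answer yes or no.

Margins: r₁=13, r₂=9, c₁=13, c₂=9, n=22
p_obs = C(13,9)·C(9,4)/C(22,13); sum pmf over tables with pmf ≤ p_obs
p-value (two-sided) = 0.38421
At α=0.1: p ≥ α → fail to reject H₀

reject H₀: no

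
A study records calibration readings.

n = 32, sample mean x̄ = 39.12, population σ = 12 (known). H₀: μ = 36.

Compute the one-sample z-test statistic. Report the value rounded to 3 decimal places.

test statistic = 1.471

SE = σ/√n = 12/√32 = 2.1213
z = (x̄−μ₀)/SE = (39.12−36)/2.1213 = 1.4708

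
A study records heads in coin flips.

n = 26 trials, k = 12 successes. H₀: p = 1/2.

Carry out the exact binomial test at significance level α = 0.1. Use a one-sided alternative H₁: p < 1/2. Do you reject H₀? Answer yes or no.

reject H₀: no

Exact binomial: n=26, k=12, p₀=1/2=0.5000
P(X≤12) from Σ C(n,i)·p₀^i·(1−p₀)^(n−i)
p-value (one-sided, H₁ less) = 0.42251
At α=0.1: p ≥ α → fail to reject H₀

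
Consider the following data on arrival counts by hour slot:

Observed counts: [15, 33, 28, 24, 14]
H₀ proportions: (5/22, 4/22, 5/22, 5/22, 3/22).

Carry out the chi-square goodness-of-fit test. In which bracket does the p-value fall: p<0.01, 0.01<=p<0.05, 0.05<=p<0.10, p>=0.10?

n = 114; E_i = n·p_i = [25.91, 20.73, 25.91, 25.91, 15.55]
χ² = (15−25.91)²/25.91 + (33−20.73)²/20.73 + (28−25.91)²/25.91 + (24−25.91)²/25.91 + (14−15.55)²/15.55 = 12.3231
df = 4
p-value (upper-tail) = 0.01510
→ bracket: 0.01<=p<0.05

p-value bracket: 0.01<=p<0.05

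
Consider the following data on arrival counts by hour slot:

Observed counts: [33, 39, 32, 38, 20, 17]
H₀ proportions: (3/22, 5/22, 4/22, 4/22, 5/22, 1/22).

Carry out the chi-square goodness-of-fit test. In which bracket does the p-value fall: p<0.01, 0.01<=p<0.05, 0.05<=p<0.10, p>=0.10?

n = 179; E_i = n·p_i = [24.41, 40.68, 32.55, 32.55, 40.68, 8.14]
χ² = (33−24.41)²/24.41 + (39−40.68)²/40.68 + (32−32.55)²/32.55 + (38−32.55)²/32.55 + (20−40.68)²/40.68 + (17−8.14)²/8.14 = 24.1866
df = 5
p-value (upper-tail) = 0.00020
→ bracket: p<0.01

p-value bracket: p<0.01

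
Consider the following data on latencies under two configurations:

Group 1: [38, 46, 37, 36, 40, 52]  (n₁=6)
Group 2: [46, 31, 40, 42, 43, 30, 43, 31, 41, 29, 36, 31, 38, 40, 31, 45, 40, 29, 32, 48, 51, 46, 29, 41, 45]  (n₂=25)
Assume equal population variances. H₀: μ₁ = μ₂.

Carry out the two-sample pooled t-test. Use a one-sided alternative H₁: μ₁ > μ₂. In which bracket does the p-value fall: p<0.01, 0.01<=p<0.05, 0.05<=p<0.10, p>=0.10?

x̄₁=41.500, s₁=6.253, n₁=6
x̄₂=38.320, s₂=6.866, n₂=25
s_p² = [5·6.253² + 24·6.866²]/29 = 45.7566
SE = √(s_p²·(1/6+1/25)) = 3.0751
t = (41.500−38.320)/3.0751 = 1.0341
df = 29
p-value (one-sided, H₁ greater) = 0.15482
→ bracket: p>=0.10

p-value bracket: p>=0.10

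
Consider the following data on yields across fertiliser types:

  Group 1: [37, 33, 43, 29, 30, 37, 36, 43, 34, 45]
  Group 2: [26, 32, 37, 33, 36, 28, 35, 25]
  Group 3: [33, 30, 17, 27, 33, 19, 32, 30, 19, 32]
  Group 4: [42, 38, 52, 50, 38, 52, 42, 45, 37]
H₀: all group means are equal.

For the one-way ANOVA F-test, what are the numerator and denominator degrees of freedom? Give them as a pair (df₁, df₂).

k = 4 groups, N = 37 total
df = (k−1, N−k) = (4−1, 37−4) = (3, 33)

degrees of freedom = [3, 33]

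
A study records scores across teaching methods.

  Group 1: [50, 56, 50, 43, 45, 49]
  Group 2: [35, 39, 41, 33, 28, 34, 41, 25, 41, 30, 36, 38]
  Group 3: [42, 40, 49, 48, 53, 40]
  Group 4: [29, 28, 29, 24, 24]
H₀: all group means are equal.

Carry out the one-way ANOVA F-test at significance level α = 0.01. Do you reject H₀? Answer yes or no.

reject H₀: yes

Group means [48.83, 35.08, 45.33, 26.80], grand mean 38.621
SSB = Σnᵢ(x̄ᵢ−x̄)² = 1744.944; SSW = ΣΣ(x−x̄ᵢ)² = 589.883
MSB = 1744.944/3 = 581.6481; MSW = 589.883/25 = 23.5953
F = MSB/MSW = 24.6510
df = (3, 25)
p-value (upper-tail) = 0.00000
At α=0.01: p < α → reject H₀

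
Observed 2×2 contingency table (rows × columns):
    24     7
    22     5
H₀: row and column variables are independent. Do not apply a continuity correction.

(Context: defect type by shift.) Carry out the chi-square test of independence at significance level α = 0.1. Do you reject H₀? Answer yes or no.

reject H₀: no

Row totals [31, 27], col totals [46, 12], n=58
χ² = (24−24.59)²/24.59 + (7−6.41)²/6.41 + (22−21.41)²/21.41 + (5−5.59)²/5.59 = 0.1451
df = 1
p-value (upper-tail) = 0.70325
At α=0.1: p ≥ α → fail to reject H₀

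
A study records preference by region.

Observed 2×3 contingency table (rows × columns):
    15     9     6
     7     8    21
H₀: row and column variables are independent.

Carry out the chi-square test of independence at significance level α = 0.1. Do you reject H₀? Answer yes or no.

Row totals [30, 36], col totals [22, 17, 27], n=66
χ² = (15−10.00)²/10.00 + (9−7.73)²/7.73 + (6−12.27)²/12.27 + (7−12.00)²/12.00 + (8−9.27)²/9.27 + (21−14.73)²/14.73 = 10.8454
df = 2
p-value (upper-tail) = 0.00442
At α=0.1: p < α → reject H₀

reject H₀: yes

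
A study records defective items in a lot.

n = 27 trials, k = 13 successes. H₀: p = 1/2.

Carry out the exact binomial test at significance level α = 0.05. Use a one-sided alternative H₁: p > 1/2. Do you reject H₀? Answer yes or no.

reject H₀: no

Exact binomial: n=27, k=13, p₀=1/2=0.5000
P(X≥13) from Σ C(n,i)·p₀^i·(1−p₀)^(n−i)
p-value (one-sided, H₁ greater) = 0.64945
At α=0.05: p ≥ α → fail to reject H₀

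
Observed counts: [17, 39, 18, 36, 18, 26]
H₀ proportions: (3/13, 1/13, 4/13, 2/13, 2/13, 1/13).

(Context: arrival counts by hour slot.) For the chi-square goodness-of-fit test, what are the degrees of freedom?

degrees of freedom = 5

df = k − 1 = 6 − 1 = 5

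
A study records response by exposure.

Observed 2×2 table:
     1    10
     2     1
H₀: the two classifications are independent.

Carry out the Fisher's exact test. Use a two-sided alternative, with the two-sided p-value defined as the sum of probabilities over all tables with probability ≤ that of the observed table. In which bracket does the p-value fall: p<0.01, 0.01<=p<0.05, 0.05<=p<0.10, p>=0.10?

p-value bracket: 0.05<=p<0.10

Margins: r₁=11, r₂=3, c₁=3, c₂=11, n=14
p_obs = C(11,1)·C(3,2)/C(14,3); sum pmf over tables with pmf ≤ p_obs
p-value (two-sided) = 0.09341
→ bracket: 0.05<=p<0.10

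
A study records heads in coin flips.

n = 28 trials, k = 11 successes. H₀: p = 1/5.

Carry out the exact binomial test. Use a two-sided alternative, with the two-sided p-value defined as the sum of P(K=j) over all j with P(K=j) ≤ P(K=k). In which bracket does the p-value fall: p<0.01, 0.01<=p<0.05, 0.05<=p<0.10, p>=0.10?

Exact binomial: n=28, k=11, p₀=1/5=0.2000
P(X=j) = C(n,j)·p₀^j·(1−p₀)^(n−j); p = Σ P(X=j) over j with P(X=j) ≤ P(X=11)
p-value (two-sided) = 0.01680
→ bracket: 0.01<=p<0.05

p-value bracket: 0.01<=p<0.05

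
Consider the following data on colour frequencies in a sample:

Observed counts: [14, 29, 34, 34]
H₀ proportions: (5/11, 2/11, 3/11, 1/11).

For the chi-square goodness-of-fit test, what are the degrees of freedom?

df = k − 1 = 4 − 1 = 3

degrees of freedom = 3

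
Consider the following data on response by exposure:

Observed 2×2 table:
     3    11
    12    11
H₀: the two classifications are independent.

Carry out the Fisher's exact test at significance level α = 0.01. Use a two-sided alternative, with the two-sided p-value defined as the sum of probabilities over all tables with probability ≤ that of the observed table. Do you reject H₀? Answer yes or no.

Margins: r₁=14, r₂=23, c₁=15, c₂=22, n=37
p_obs = C(14,3)·C(23,12)/C(37,15); sum pmf over tables with pmf ≤ p_obs
p-value (two-sided) = 0.09049
At α=0.01: p ≥ α → fail to reject H₀

reject H₀: no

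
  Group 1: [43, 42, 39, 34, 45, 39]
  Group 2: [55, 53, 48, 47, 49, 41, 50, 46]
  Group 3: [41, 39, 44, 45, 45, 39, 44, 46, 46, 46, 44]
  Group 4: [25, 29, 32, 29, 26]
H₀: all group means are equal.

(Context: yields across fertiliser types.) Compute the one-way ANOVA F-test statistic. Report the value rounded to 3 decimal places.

test statistic = 37.962

Group means [40.33, 48.62, 43.55, 28.20], grand mean 41.700
SSB = Σnᵢ(x̄ᵢ−x̄)² = 1343.564; SSW = ΣΣ(x−x̄ᵢ)² = 306.736
MSB = 1343.564/3 = 447.8548; MSW = 306.736/26 = 11.7975
F = MSB/MSW = 37.9618
df = (3, 26)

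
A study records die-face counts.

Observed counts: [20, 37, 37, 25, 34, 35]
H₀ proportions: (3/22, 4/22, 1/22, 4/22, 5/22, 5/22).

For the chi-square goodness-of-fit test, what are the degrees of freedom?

degrees of freedom = 5

df = k − 1 = 6 − 1 = 5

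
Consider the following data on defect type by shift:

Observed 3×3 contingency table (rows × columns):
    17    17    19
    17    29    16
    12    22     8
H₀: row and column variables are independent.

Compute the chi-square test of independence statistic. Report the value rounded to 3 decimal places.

Row totals [53, 62, 42], col totals [46, 68, 43], n=157
χ² = (17−15.53)²/15.53 + (17−22.96)²/22.96 + (19−14.52)²/14.52 + (17−18.17)²/18.17 + (29−26.85)²/26.85 + (16−16.98)²/16.98 + (12−12.31)²/12.31 + (22−18.19)²/18.19 + (8−11.50)²/11.50 = 5.2446
df = 4

test statistic = 5.245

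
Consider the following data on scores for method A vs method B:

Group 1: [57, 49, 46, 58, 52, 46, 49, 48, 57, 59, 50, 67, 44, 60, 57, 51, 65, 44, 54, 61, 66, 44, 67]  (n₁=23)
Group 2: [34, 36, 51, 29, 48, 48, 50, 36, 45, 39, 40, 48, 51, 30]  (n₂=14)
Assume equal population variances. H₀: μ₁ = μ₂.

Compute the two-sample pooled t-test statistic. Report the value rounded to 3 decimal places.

test statistic = 4.801

x̄₁=54.391, s₁=7.674, n₁=23
x̄₂=41.786, s₂=7.866, n₂=14
s_p² = [22·7.674² + 13·7.866²]/35 = 59.9953
SE = √(s_p²·(1/23+1/14)) = 2.6256
t = (54.391−41.786)/2.6256 = 4.8010
df = 35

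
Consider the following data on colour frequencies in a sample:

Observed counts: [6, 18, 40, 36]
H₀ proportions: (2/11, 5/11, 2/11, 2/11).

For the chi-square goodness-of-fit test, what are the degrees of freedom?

df = k − 1 = 4 − 1 = 3

degrees of freedom = 3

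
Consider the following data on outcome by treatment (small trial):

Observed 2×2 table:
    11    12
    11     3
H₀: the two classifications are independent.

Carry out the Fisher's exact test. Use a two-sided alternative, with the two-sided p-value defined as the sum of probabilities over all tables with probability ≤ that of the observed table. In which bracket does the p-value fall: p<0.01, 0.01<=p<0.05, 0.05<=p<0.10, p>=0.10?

Margins: r₁=23, r₂=14, c₁=22, c₂=15, n=37
p_obs = C(23,11)·C(14,11)/C(37,22); sum pmf over tables with pmf ≤ p_obs
p-value (two-sided) = 0.09049
→ bracket: 0.05<=p<0.10

p-value bracket: 0.05<=p<0.10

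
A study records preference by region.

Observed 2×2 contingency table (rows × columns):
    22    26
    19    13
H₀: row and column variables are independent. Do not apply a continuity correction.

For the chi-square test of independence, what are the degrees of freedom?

df = (r−1)(c−1) = (2−1)·(2−1) = 1

degrees of freedom = 1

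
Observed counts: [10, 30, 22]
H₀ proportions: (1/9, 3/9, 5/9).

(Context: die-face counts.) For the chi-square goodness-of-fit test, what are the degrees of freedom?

df = k − 1 = 3 − 1 = 2

degrees of freedom = 2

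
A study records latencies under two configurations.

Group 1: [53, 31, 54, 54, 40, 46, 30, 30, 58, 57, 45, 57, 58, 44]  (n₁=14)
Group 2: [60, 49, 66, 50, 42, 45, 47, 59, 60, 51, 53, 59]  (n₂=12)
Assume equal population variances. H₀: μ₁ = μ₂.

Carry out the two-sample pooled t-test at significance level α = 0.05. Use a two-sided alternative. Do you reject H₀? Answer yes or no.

x̄₁=46.929, s₁=10.644, n₁=14
x̄₂=53.417, s₂=7.305, n₂=12
s_p² = [13·10.644² + 11·7.305²]/24 = 85.8269
SE = √(s_p²·(1/14+1/12)) = 3.6445
t = (46.929−53.417)/3.6445 = -1.7802
df = 24
p-value (two-sided) = 0.08771
At α=0.05: p ≥ α → fail to reject H₀

reject H₀: no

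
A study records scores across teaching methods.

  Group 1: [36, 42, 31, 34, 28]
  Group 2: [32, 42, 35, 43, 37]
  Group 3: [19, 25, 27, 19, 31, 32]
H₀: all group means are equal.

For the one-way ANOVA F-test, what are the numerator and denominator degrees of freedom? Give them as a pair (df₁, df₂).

k = 3 groups, N = 16 total
df = (k−1, N−k) = (3−1, 16−3) = (2, 13)

degrees of freedom = [2, 13]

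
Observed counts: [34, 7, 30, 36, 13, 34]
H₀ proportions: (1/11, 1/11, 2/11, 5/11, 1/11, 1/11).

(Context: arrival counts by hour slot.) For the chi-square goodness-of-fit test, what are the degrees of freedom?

df = k − 1 = 6 − 1 = 5

degrees of freedom = 5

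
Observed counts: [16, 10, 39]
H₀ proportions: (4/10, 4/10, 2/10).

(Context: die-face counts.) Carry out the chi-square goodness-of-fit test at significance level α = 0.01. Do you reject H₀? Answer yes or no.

reject H₀: yes

n = 65; E_i = n·p_i = [26.00, 26.00, 13.00]
χ² = (16−26.00)²/26.00 + (10−26.00)²/26.00 + (39−13.00)²/13.00 = 65.6923
df = 2
p-value (upper-tail) = 0.00000
At α=0.01: p < α → reject H₀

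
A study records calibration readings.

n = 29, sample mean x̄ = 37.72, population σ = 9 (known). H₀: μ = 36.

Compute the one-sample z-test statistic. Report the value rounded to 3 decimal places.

SE = σ/√n = 9/√29 = 1.6713
z = (x̄−μ₀)/SE = (37.72−36)/1.6713 = 1.0292

test statistic = 1.029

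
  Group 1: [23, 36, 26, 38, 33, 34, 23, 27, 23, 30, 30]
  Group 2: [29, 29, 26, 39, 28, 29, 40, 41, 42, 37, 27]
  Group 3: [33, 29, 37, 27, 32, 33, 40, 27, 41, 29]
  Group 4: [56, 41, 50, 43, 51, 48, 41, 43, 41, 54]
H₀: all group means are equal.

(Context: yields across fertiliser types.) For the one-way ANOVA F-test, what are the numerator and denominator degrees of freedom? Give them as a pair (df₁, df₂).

k = 4 groups, N = 42 total
df = (k−1, N−k) = (4−1, 42−4) = (3, 38)

degrees of freedom = [3, 38]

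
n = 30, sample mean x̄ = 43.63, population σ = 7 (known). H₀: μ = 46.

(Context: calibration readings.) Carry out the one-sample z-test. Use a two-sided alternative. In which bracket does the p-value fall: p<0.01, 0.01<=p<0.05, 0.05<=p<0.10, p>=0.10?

SE = σ/√n = 7/√30 = 1.2780
z = (x̄−μ₀)/SE = (43.63−46)/1.2780 = -1.8544
p-value (two-sided) = 0.06368
→ bracket: 0.05<=p<0.10

p-value bracket: 0.05<=p<0.10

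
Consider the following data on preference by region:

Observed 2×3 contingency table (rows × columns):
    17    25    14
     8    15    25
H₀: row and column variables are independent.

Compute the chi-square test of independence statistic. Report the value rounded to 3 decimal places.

Row totals [56, 48], col totals [25, 40, 39], n=104
χ² = (17−13.46)²/13.46 + (25−21.54)²/21.54 + (14−21.00)²/21.00 + (8−11.54)²/11.54 + (15−18.46)²/18.46 + (25−18.00)²/18.00 = 8.2762
df = 2

test statistic = 8.276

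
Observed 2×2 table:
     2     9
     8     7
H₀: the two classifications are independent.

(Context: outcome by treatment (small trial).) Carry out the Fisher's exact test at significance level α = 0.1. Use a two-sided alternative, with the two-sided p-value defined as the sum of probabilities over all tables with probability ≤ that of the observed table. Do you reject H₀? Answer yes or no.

reject H₀: no

Margins: r₁=11, r₂=15, c₁=10, c₂=16, n=26
p_obs = C(11,2)·C(15,8)/C(26,10); sum pmf over tables with pmf ≤ p_obs
p-value (two-sided) = 0.10925
At α=0.1: p ≥ α → fail to reject H₀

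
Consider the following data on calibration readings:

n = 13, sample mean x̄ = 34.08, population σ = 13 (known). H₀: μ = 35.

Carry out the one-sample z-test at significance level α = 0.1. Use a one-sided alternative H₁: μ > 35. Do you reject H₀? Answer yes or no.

SE = σ/√n = 13/√13 = 3.6056
z = (x̄−μ₀)/SE = (34.08−35)/3.6056 = -0.2552
p-value (one-sided, H₁ greater) = 0.60070
At α=0.1: p ≥ α → fail to reject H₀

reject H₀: no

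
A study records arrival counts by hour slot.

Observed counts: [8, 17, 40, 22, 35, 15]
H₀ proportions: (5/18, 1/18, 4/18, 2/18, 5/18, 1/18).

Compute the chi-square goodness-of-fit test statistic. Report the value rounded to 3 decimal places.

n = 137; E_i = n·p_i = [38.06, 7.61, 30.44, 15.22, 38.06, 7.61]
χ² = (8−38.06)²/38.06 + (17−7.61)²/7.61 + (40−30.44)²/30.44 + (22−15.22)²/15.22 + (35−38.06)²/38.06 + (15−7.61)²/7.61 = 48.7547
df = 5

test statistic = 48.755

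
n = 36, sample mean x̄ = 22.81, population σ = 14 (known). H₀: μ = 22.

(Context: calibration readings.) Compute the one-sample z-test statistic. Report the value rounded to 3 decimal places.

test statistic = 0.347

SE = σ/√n = 14/√36 = 2.3333
z = (x̄−μ₀)/SE = (22.81−22)/2.3333 = 0.3471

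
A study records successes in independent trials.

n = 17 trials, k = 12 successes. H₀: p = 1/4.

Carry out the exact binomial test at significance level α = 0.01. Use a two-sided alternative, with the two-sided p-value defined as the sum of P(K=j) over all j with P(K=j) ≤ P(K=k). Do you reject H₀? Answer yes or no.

reject H₀: yes

Exact binomial: n=17, k=12, p₀=1/4=0.2500
P(X=j) = C(n,j)·p₀^j·(1−p₀)^(n−j); p = Σ P(X=j) over j with P(X=j) ≤ P(X=12)
p-value (two-sided) = 0.00010
At α=0.01: p < α → reject H₀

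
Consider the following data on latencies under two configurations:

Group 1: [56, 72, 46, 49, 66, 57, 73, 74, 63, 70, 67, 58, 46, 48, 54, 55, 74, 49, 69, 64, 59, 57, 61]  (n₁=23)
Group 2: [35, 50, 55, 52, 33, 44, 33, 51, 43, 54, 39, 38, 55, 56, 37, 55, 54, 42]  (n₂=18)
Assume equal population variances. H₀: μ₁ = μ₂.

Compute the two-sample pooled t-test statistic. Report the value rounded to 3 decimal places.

test statistic = 5.136

x̄₁=60.304, s₁=9.227, n₁=23
x̄₂=45.889, s₂=8.505, n₂=18
s_p² = [22·9.227² + 17·8.505²]/39 = 79.5551
SE = √(s_p²·(1/23+1/18)) = 2.8069
t = (60.304−45.889)/2.8069 = 5.1357
df = 39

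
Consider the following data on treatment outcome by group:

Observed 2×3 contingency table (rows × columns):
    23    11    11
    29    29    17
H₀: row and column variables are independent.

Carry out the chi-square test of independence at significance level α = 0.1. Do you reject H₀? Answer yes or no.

reject H₀: no

Row totals [45, 75], col totals [52, 40, 28], n=120
χ² = (23−19.50)²/19.50 + (11−15.00)²/15.00 + (11−10.50)²/10.50 + (29−32.50)²/32.50 + (29−25.00)²/25.00 + (17−17.50)²/17.50 = 2.7499
df = 2
p-value (upper-tail) = 0.25285
At α=0.1: p ≥ α → fail to reject H₀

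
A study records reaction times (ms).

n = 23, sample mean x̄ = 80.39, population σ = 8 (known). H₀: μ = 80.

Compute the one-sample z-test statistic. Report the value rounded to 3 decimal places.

test statistic = 0.234

SE = σ/√n = 8/√23 = 1.6681
z = (x̄−μ₀)/SE = (80.39−80)/1.6681 = 0.2338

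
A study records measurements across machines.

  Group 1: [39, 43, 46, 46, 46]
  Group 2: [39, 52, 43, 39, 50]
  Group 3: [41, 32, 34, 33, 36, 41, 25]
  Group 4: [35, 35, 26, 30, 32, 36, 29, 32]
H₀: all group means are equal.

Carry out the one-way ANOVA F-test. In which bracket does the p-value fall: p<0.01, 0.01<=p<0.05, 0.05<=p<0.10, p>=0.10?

p-value bracket: p<0.01

Group means [44.00, 44.60, 34.57, 31.88], grand mean 37.600
SSB = Σnᵢ(x̄ᵢ−x̄)² = 776.211; SSW = ΣΣ(x−x̄ᵢ)² = 455.789
MSB = 776.211/3 = 258.7369; MSW = 455.789/21 = 21.7043
F = MSB/MSW = 11.9210
df = (3, 21)
p-value (upper-tail) = 0.00009
→ bracket: p<0.01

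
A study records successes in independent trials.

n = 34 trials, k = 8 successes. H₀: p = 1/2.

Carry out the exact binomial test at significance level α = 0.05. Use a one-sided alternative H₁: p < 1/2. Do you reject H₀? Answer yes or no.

reject H₀: yes

Exact binomial: n=34, k=8, p₀=1/2=0.5000
P(X≤8) from Σ C(n,i)·p₀^i·(1−p₀)^(n−i)
p-value (one-sided, H₁ less) = 0.00147
At α=0.05: p < α → reject H₀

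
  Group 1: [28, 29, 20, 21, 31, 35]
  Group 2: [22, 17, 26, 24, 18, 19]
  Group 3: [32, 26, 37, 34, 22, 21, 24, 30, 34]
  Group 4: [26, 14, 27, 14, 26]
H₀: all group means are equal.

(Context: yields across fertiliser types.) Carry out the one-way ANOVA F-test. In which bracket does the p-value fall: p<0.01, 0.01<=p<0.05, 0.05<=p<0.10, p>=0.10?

p-value bracket: 0.01<=p<0.05

Group means [27.33, 21.00, 28.89, 21.40], grand mean 25.269
SSB = Σnᵢ(x̄ᵢ−x̄)² = 327.693; SSW = ΣΣ(x−x̄ᵢ)² = 687.422
MSB = 327.693/3 = 109.2311; MSW = 687.422/22 = 31.2465
F = MSB/MSW = 3.4958
df = (3, 22)
p-value (upper-tail) = 0.03265
→ bracket: 0.01<=p<0.05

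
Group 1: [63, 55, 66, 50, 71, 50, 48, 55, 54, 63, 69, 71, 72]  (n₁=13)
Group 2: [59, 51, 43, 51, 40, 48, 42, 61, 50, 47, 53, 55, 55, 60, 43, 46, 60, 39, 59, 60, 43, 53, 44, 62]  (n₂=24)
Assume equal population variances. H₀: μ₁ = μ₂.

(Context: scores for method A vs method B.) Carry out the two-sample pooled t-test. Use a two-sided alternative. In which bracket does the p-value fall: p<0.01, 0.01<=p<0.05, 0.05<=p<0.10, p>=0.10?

p-value bracket: p<0.01

x̄₁=60.538, s₁=8.885, n₁=13
x̄₂=51.000, s₂=7.431, n₂=24
s_p² = [12·8.885² + 23·7.431²]/35 = 63.3495
SE = √(s_p²·(1/13+1/24)) = 2.7409
t = (60.538−51.000)/2.7409 = 3.4800
df = 35
p-value (two-sided) = 0.00136
→ bracket: p<0.01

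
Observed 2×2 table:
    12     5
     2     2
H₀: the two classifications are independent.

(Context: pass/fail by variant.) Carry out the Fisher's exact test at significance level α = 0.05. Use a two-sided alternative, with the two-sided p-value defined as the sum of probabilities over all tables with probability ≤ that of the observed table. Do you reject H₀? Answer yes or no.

reject H₀: no

Margins: r₁=17, r₂=4, c₁=14, c₂=7, n=21
p_obs = C(17,12)·C(4,2)/C(21,14); sum pmf over tables with pmf ≤ p_obs
p-value (two-sided) = 0.57427
At α=0.05: p ≥ α → fail to reject H₀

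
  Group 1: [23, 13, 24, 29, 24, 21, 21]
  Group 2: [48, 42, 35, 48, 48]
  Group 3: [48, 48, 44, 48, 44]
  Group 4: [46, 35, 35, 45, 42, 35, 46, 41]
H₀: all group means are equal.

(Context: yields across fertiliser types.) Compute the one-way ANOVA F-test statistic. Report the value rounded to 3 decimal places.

test statistic = 35.226

Group means [22.14, 44.20, 46.40, 40.62], grand mean 37.320
SSB = Σnᵢ(x̄ᵢ−x̄)² = 2348.708; SSW = ΣΣ(x−x̄ᵢ)² = 466.732
MSB = 2348.708/3 = 782.9026; MSW = 466.732/21 = 22.2253
F = MSB/MSW = 35.2257
df = (3, 21)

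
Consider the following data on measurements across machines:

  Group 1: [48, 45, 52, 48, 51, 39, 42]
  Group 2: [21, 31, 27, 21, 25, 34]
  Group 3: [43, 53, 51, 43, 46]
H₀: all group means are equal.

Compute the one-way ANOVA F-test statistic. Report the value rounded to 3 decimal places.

test statistic = 34.398

Group means [46.43, 26.50, 47.20], grand mean 40.000
SSB = Σnᵢ(x̄ᵢ−x̄)² = 1641.986; SSW = ΣΣ(x−x̄ᵢ)² = 358.014
MSB = 1641.986/2 = 820.9929; MSW = 358.014/15 = 23.8676
F = MSB/MSW = 34.3978
df = (2, 15)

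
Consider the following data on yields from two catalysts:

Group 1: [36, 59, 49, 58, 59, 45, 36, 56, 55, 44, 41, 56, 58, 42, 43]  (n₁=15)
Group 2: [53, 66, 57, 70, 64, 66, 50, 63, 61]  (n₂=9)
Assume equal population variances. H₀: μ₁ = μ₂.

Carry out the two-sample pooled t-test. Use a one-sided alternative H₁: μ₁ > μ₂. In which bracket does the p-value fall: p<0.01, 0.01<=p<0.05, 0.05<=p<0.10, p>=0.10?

x̄₁=49.133, s₁=8.551, n₁=15
x̄₂=61.111, s₂=6.566, n₂=9
s_p² = [14·8.551² + 8·6.566²]/22 = 62.2101
SE = √(s_p²·(1/15+1/9)) = 3.3256
t = (49.133−61.111)/3.3256 = -3.6017
df = 22
p-value (one-sided, H₁ greater) = 0.99921
→ bracket: p>=0.10

p-value bracket: p>=0.10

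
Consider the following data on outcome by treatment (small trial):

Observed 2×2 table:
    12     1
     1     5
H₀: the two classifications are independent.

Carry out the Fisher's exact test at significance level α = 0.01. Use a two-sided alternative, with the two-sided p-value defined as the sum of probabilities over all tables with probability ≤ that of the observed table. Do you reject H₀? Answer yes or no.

Margins: r₁=13, r₂=6, c₁=13, c₂=6, n=19
p_obs = C(13,12)·C(6,1)/C(19,13); sum pmf over tables with pmf ≤ p_obs
p-value (two-sided) = 0.00291
At α=0.01: p < α → reject H₀

reject H₀: yes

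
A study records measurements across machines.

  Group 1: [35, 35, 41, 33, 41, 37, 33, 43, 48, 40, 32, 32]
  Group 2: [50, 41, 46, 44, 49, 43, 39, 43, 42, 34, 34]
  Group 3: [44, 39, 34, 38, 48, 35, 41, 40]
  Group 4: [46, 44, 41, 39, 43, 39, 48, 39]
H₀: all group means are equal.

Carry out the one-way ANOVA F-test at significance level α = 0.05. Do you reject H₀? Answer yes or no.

reject H₀: no

Group means [37.50, 42.27, 39.88, 42.38], grand mean 40.333
SSB = Σnᵢ(x̄ᵢ−x̄)² = 172.735; SSW = ΣΣ(x−x̄ᵢ)² = 787.932
MSB = 172.735/3 = 57.5783; MSW = 787.932/35 = 22.5123
F = MSB/MSW = 2.5576
df = (3, 35)
p-value (upper-tail) = 0.07083
At α=0.05: p ≥ α → fail to reject H₀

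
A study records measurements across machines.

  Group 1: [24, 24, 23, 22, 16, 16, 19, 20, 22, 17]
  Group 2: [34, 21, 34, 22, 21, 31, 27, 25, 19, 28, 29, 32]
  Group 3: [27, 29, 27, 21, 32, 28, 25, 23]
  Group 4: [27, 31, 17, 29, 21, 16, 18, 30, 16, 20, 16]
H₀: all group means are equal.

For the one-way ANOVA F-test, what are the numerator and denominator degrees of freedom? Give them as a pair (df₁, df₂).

degrees of freedom = [3, 37]

k = 4 groups, N = 41 total
df = (k−1, N−k) = (4−1, 41−4) = (3, 37)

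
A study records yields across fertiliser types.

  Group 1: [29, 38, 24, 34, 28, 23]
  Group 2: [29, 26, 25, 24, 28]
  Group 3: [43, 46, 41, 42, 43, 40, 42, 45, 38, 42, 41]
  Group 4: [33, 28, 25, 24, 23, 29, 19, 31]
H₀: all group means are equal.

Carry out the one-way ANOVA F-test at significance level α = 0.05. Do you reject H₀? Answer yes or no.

Group means [29.33, 26.40, 42.09, 26.50], grand mean 32.767
SSB = Σnᵢ(x̄ᵢ−x̄)² = 1543.924; SSW = ΣΣ(x−x̄ᵢ)² = 381.442
MSB = 1543.924/3 = 514.6414; MSW = 381.442/26 = 14.6709
F = MSB/MSW = 35.0792
df = (3, 26)
p-value (upper-tail) = 0.00000
At α=0.05: p < α → reject H₀

reject H₀: yes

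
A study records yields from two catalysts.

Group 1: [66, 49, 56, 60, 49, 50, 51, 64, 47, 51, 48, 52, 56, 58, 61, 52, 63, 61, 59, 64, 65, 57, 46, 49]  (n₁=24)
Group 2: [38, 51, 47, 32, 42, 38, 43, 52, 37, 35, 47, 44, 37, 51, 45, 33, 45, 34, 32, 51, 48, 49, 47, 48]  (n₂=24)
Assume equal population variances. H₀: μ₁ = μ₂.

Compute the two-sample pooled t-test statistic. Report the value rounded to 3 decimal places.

test statistic = 6.796

x̄₁=55.583, s₁=6.406, n₁=24
x̄₂=42.750, s₂=6.674, n₂=24
s_p² = [23·6.406² + 23·6.674²]/46 = 42.7899
SE = √(s_p²·(1/24+1/24)) = 1.8883
t = (55.583−42.750)/1.8883 = 6.7961
df = 46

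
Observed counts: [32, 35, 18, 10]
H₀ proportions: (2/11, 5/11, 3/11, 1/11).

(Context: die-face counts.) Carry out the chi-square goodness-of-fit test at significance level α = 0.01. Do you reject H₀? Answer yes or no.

n = 95; E_i = n·p_i = [17.27, 43.18, 25.91, 8.64]
χ² = (32−17.27)²/17.27 + (35−43.18)²/43.18 + (18−25.91)²/25.91 + (10−8.64)²/8.64 = 16.7368
df = 3
p-value (upper-tail) = 0.00080
At α=0.01: p < α → reject H₀

reject H₀: yes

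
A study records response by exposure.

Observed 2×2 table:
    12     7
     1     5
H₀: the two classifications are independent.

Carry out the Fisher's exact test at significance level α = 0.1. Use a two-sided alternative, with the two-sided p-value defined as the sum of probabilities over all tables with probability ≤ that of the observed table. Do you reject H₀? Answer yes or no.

Margins: r₁=19, r₂=6, c₁=13, c₂=12, n=25
p_obs = C(19,12)·C(6,1)/C(25,13); sum pmf over tables with pmf ≤ p_obs
p-value (two-sided) = 0.07304
At α=0.1: p < α → reject H₀

reject H₀: yes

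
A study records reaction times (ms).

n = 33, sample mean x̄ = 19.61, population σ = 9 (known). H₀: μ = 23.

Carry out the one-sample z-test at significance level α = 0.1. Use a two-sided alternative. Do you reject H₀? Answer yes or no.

SE = σ/√n = 9/√33 = 1.5667
z = (x̄−μ₀)/SE = (19.61−23)/1.5667 = -2.1638
p-value (two-sided) = 0.03048
At α=0.1: p < α → reject H₀

reject H₀: yes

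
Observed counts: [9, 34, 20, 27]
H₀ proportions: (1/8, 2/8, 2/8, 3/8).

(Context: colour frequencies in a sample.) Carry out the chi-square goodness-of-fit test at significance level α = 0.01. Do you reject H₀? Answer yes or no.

n = 90; E_i = n·p_i = [11.25, 22.50, 22.50, 33.75]
χ² = (9−11.25)²/11.25 + (34−22.50)²/22.50 + (20−22.50)²/22.50 + (27−33.75)²/33.75 = 7.9556
df = 3
p-value (upper-tail) = 0.04694
At α=0.01: p ≥ α → fail to reject H₀

reject H₀: no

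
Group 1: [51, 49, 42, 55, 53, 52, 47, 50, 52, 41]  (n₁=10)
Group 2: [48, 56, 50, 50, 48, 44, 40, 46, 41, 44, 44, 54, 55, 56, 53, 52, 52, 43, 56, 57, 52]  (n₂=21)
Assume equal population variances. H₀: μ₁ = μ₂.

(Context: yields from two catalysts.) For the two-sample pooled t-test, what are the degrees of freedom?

degrees of freedom = 29

df = n₁ + n₂ − 2 = 10 + 21 − 2 = 29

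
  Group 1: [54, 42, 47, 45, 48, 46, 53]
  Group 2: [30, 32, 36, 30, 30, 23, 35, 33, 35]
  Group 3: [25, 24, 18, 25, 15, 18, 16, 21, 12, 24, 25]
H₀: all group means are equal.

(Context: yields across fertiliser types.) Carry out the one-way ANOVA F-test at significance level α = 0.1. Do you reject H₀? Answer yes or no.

Group means [47.86, 31.56, 20.27], grand mean 31.185
SSB = Σnᵢ(x̄ᵢ−x̄)² = 3256.813; SSW = ΣΣ(x−x̄ᵢ)² = 457.261
MSB = 3256.813/2 = 1628.4064; MSW = 457.261/24 = 19.0525
F = MSB/MSW = 85.4692
df = (2, 24)
p-value (upper-tail) = 0.00000
At α=0.1: p < α → reject H₀

reject H₀: yes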